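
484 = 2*242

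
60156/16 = 15039/4 = 3759.75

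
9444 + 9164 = 18608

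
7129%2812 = 1505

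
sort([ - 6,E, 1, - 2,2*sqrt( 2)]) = [-6 , - 2,  1, E, 2*sqrt ( 2 ) ]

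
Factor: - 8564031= -3^2*7^1*135937^1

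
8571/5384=1+3187/5384=1.59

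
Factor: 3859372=2^2*11^1*239^1*367^1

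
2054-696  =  1358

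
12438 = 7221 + 5217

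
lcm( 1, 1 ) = 1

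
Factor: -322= - 2^1*7^1*23^1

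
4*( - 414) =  - 1656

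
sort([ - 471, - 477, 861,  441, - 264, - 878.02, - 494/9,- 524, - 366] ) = [ - 878.02 , - 524, - 477 , - 471, -366,-264, - 494/9,441,861] 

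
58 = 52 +6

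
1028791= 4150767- 3121976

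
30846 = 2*15423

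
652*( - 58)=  - 37816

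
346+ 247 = 593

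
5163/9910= 5163/9910 = 0.52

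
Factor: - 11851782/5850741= -2^1*13^( -1 )*19^1*41^ (  -  1)*3659^(- 1)*103963^1 = -3950594/1950247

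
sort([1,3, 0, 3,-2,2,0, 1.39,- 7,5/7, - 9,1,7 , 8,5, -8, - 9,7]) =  [ -9,- 9,  -  8,- 7, - 2,0,0,  5/7,1, 1,1.39,2,3,3,  5,  7, 7,8 ]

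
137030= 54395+82635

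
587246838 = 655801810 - 68554972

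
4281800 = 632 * 6775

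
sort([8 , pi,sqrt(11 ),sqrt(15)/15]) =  [ sqrt(15) /15,pi,sqrt(11 ),8 ]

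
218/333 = 218/333=0.65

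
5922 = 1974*3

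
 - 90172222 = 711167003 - 801339225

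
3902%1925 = 52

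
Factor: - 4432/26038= -2^3*47^(- 1) = - 8/47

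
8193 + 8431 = 16624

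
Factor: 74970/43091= 2^1 * 3^2*5^1*7^2*17^1*41^(-1) *1051^(-1)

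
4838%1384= 686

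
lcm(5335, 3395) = 37345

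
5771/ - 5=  - 5771/5 =- 1154.20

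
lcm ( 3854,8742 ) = 358422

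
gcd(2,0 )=2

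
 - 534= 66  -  600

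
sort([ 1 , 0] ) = [0 , 1]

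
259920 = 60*4332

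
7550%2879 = 1792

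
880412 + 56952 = 937364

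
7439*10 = 74390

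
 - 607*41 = -24887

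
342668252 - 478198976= - 135530724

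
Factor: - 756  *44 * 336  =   - 11176704=- 2^8*3^4*7^2*11^1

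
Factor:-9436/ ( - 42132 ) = 3^(  -  1 )*7^1*337^1*3511^(  -  1 ) = 2359/10533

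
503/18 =503/18=   27.94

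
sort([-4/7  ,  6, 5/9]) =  [ - 4/7, 5/9,6 ]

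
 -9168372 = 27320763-36489135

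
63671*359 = 22857889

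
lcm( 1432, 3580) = 7160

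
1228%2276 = 1228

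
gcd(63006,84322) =2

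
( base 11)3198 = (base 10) 4221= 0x107D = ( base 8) 10175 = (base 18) D09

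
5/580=1/116 =0.01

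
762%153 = 150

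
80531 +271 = 80802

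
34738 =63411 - 28673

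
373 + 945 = 1318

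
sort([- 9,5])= [- 9, 5]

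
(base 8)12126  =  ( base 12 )301A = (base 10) 5206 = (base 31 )5CT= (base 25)886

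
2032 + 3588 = 5620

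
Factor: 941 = 941^1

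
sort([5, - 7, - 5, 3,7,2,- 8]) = [ -8, - 7, - 5, 2,  3, 5,  7 ]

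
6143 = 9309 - 3166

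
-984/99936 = -1+ 4123/4164  =  -0.01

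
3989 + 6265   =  10254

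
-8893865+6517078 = -2376787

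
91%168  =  91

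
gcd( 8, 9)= 1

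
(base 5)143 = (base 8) 60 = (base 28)1K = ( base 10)48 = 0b110000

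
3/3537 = 1/1179 = 0.00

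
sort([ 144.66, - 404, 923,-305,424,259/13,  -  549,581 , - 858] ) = [ - 858,-549, - 404,-305,259/13,144.66,424,581,923] 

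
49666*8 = 397328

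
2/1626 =1/813 = 0.00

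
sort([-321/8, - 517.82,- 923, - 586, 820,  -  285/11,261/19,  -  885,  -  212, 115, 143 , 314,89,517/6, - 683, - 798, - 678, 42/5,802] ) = [ - 923, -885,-798,-683,  -  678, - 586,  -  517.82,-212,  -  321/8,-285/11,42/5,261/19, 517/6, 89, 115, 143,  314, 802, 820 ] 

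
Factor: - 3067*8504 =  - 2^3*1063^1 * 3067^1 = - 26081768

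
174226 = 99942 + 74284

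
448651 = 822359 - 373708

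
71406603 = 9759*7317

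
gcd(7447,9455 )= 1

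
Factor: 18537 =3^1*37^1  *  167^1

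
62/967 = 62/967= 0.06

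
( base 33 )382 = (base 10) 3533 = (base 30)3RN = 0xDCD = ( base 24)635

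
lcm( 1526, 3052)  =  3052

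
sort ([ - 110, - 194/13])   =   [ - 110, - 194/13 ] 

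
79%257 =79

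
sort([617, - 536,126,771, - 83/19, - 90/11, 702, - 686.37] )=[ - 686.37,- 536, - 90/11, - 83/19,126, 617, 702,771 ] 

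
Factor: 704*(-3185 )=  - 2242240 = - 2^6*5^1 * 7^2*11^1 * 13^1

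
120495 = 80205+40290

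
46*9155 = 421130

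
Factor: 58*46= 2668= 2^2*23^1 * 29^1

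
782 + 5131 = 5913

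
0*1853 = 0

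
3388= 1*3388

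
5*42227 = 211135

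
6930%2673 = 1584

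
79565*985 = 78371525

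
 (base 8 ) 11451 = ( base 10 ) 4905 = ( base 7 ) 20205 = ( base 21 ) b2c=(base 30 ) 5DF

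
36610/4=18305/2 = 9152.50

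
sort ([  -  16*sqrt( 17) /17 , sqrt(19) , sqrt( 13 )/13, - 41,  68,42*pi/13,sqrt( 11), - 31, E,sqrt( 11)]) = [ - 41, - 31, - 16*sqrt(17 )/17, sqrt( 13 ) /13,E,sqrt( 11),sqrt(11 ) , sqrt( 19 ),  42*pi/13,68] 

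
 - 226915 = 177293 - 404208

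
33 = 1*33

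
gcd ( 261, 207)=9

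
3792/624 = 79/13 = 6.08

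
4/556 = 1/139 = 0.01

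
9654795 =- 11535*( - 837)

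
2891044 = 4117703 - 1226659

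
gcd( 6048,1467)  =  9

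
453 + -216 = 237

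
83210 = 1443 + 81767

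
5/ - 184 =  - 1+179/184 = - 0.03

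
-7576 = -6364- 1212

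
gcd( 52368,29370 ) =6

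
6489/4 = 1622  +  1/4 =1622.25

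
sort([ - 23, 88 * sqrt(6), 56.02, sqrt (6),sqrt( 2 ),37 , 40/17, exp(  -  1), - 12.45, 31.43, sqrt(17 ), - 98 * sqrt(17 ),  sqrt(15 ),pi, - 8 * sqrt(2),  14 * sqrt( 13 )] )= [ - 98 * sqrt(17 ),-23, - 12.45, - 8 * sqrt(2),exp ( - 1), sqrt( 2) , 40/17, sqrt ( 6),pi,sqrt(15), sqrt( 17),31.43, 37, 14*sqrt(13),  56.02, 88*sqrt(6 )]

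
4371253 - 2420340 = 1950913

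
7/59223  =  7/59223 = 0.00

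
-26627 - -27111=484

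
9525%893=595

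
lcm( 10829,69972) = 909636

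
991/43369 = 991/43369 = 0.02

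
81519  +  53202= 134721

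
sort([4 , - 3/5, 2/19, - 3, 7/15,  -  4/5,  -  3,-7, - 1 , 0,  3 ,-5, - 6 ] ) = [ - 7, - 6, - 5, - 3,- 3, - 1,- 4/5 , - 3/5,0 , 2/19,  7/15,3, 4 ] 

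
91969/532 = 172 + 465/532 = 172.87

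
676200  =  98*6900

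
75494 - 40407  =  35087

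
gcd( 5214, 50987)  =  1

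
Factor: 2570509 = 2570509^1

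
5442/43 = 126 + 24/43=126.56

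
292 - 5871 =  -5579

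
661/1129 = 661/1129 = 0.59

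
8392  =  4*2098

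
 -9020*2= - 18040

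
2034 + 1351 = 3385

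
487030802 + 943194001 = 1430224803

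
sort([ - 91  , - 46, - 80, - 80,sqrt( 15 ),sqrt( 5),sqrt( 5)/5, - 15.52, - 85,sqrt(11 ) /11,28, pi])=[ - 91,-85,-80, - 80,-46, - 15.52,sqrt ( 11 )/11, sqrt( 5 ) /5,sqrt( 5 ), pi,sqrt( 15),28]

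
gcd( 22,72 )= 2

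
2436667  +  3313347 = 5750014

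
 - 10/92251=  - 10/92251 = -0.00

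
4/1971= 4/1971 = 0.00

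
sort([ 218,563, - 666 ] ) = [-666,  218, 563] 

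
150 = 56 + 94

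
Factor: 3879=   3^2 * 431^1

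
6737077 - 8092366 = -1355289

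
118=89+29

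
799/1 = 799 =799.00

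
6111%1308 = 879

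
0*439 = 0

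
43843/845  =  43843/845 = 51.89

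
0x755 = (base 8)3525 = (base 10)1877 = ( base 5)30002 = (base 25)302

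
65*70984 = 4613960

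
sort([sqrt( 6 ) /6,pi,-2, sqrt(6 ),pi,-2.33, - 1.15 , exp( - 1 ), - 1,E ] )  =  [- 2.33, - 2,  -  1.15, - 1,exp(-1 ),sqrt(6 ) /6, sqrt(6) , E, pi, pi]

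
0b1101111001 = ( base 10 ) 889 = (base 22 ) 1i9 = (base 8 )1571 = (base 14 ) 477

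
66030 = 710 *93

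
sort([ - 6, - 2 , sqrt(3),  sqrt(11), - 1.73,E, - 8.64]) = [ - 8.64, - 6 , - 2, - 1.73, sqrt(3 ),  E , sqrt( 11 )]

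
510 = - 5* ( - 102 )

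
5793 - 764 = 5029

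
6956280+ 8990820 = 15947100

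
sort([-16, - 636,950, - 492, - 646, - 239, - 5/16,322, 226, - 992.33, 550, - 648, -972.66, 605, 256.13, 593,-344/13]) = [  -  992.33 ,- 972.66, - 648, - 646,-636, - 492, - 239, - 344/13, - 16, - 5/16, 226, 256.13,322, 550,  593, 605, 950]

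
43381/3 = 43381/3 = 14460.33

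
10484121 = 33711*311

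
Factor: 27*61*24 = 39528 = 2^3*3^4*61^1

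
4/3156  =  1/789 = 0.00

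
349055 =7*49865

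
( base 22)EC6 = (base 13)3290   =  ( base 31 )7A9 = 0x1b86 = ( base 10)7046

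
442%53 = 18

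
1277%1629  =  1277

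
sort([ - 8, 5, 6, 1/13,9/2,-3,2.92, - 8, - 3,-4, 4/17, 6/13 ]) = [-8, - 8, - 4, - 3, - 3, 1/13, 4/17,6/13,2.92,9/2, 5, 6 ]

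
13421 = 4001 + 9420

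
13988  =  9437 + 4551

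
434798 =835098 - 400300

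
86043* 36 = 3097548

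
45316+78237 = 123553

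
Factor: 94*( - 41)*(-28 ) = 107912= 2^3*7^1* 41^1*47^1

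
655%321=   13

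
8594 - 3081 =5513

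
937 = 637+300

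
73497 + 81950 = 155447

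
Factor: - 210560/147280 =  - 2^3 * 47^1*263^( - 1 ) = - 376/263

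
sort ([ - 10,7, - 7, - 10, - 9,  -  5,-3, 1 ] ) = [ - 10, - 10, - 9, - 7,  -  5, - 3,  1,  7]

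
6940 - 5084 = 1856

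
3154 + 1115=4269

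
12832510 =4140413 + 8692097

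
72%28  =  16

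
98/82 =1  +  8/41 = 1.20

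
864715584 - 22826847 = 841888737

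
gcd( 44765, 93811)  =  1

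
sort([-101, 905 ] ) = [ - 101,905 ] 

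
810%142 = 100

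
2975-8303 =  - 5328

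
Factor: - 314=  - 2^1*157^1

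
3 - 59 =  - 56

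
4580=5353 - 773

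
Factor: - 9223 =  - 23^1*401^1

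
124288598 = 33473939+90814659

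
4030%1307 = 109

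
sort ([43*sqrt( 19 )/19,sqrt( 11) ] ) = [sqrt( 11) , 43*sqrt( 19)/19 ]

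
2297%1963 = 334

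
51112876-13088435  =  38024441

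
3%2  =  1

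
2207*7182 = 15850674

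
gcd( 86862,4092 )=186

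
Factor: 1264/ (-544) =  - 2^ ( - 1 )*17^(-1 ) *79^1 = - 79/34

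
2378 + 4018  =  6396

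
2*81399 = 162798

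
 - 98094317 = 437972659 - 536066976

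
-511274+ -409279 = -920553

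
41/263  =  41/263 = 0.16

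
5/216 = 5/216 = 0.02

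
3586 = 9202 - 5616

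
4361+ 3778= 8139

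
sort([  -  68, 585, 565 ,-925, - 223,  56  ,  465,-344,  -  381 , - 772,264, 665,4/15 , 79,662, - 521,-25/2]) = [ - 925, - 772,-521, - 381,  -  344, - 223,  -  68, - 25/2, 4/15, 56,79,264,465,565 , 585,  662,665 ]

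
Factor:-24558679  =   - 29^1*  846851^1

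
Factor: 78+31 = 109^1 = 109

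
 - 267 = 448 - 715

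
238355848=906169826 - 667813978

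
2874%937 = 63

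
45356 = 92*493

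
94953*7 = 664671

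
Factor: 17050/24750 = 3^(  -  2 )*5^( - 1 )*31^1 = 31/45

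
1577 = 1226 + 351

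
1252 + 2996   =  4248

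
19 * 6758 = 128402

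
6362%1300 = 1162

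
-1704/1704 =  - 1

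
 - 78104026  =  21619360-99723386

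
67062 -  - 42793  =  109855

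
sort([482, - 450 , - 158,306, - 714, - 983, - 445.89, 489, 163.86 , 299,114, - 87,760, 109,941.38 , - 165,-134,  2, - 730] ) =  [ - 983, - 730, - 714 , - 450, - 445.89, - 165, - 158, - 134, - 87 , 2,109 , 114,163.86 , 299,306, 482,489, 760, 941.38]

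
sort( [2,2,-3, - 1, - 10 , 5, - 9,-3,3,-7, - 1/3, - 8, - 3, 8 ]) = [ - 10 , - 9, - 8, - 7, - 3,-3, - 3, - 1, - 1/3  ,  2, 2, 3  ,  5,8] 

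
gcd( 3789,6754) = 1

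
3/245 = 3/245 = 0.01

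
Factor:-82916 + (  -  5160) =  - 88076= - 2^2*97^1*227^1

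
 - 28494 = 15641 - 44135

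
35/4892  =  35/4892 = 0.01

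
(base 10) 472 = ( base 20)13c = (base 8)730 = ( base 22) LA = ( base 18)184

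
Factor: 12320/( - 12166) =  - 2^4*5^1*79^(  -  1) = -80/79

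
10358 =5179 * 2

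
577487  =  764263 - 186776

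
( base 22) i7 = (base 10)403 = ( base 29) dq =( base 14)20B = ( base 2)110010011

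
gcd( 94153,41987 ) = 1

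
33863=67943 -34080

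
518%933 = 518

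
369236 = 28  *13187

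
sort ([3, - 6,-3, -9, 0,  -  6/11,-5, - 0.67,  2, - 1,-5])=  [- 9,-6, - 5,-5, - 3, - 1,-0.67, - 6/11,0, 2,3 ]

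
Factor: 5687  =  11^2*47^1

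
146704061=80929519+65774542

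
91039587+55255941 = 146295528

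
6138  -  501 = 5637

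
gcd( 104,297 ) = 1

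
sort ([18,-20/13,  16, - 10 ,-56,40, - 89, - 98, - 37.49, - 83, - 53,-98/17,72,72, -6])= [ - 98,-89, - 83, -56,-53,-37.49,  -  10,  -  6,-98/17, - 20/13,  16 , 18, 40,  72, 72] 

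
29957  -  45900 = - 15943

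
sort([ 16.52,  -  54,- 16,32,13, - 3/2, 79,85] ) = [- 54,-16, - 3/2, 13, 16.52, 32, 79, 85]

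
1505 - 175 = 1330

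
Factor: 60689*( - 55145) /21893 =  - 5^1*41^1*269^1*21893^( - 1)*60689^1 = - 3346694905/21893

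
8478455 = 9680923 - 1202468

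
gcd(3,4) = 1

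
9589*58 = 556162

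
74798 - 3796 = 71002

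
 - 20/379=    - 1+359/379 = - 0.05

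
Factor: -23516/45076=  - 59^( - 1)*191^( - 1)*5879^1 = - 5879/11269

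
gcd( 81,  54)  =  27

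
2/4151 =2/4151  =  0.00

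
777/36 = 21 + 7/12 =21.58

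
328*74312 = 24374336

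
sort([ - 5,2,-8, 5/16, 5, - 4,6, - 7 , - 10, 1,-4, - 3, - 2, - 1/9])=[ - 10, - 8 , - 7, - 5, - 4,  -  4 , - 3 , - 2 , - 1/9, 5/16, 1,2, 5 , 6] 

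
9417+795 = 10212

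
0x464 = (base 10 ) 1124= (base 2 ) 10001100100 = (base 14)5A4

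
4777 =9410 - 4633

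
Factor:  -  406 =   -  2^1*7^1*29^1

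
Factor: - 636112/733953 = - 2^4*3^ ( - 1)*11^( - 1)*23^( - 1)*83^1*479^1*967^ ( - 1)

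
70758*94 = 6651252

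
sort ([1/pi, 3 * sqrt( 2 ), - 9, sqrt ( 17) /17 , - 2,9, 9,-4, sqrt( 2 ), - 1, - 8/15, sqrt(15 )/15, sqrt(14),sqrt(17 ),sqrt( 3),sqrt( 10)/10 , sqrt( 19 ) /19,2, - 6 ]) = [  -  9,-6, - 4, - 2, - 1, - 8/15, sqrt (19)/19, sqrt ( 17)/17, sqrt( 15)/15, sqrt( 10 )/10,1/pi, sqrt(2),sqrt( 3), 2,sqrt(14), sqrt ( 17 ),3*sqrt (2), 9,9]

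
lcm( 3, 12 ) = 12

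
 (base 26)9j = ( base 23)B0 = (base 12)191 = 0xFD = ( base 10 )253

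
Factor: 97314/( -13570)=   -3^1 * 5^ ( - 1 ) * 7^2*23^(- 1 )*59^(- 1)*331^1 = - 48657/6785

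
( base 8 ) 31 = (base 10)25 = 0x19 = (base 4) 121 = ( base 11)23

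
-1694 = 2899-4593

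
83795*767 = 64270765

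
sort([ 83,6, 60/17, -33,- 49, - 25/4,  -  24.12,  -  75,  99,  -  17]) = [-75, - 49,  -  33, - 24.12, - 17,-25/4,60/17,6,83 , 99]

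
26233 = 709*37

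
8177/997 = 8177/997 = 8.20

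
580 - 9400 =- 8820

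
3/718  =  3/718  =  0.00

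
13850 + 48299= 62149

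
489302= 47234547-46745245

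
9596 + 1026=10622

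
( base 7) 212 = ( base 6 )255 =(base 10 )107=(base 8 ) 153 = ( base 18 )5h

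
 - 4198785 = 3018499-7217284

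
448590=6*74765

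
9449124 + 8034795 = 17483919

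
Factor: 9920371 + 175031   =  2^1*3^1*1682567^1 = 10095402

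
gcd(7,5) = 1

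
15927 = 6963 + 8964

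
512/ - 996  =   - 1 +121/249 = - 0.51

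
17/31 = 17/31 = 0.55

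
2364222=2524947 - 160725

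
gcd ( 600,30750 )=150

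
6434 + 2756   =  9190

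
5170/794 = 2585/397= 6.51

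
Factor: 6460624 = 2^4*233^1*1733^1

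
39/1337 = 39/1337 = 0.03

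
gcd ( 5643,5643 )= 5643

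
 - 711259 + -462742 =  - 1174001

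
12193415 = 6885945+5307470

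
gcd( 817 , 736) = 1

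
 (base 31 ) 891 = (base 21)I19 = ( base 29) 9dm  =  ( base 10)7968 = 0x1f20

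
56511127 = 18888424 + 37622703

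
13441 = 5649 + 7792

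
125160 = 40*3129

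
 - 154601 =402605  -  557206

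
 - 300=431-731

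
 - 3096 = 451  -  3547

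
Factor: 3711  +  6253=2^2*47^1*53^1= 9964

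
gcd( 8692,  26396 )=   4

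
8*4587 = 36696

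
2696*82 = 221072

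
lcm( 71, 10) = 710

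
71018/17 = 4177  +  9/17 = 4177.53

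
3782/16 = 1891/8 = 236.38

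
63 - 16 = 47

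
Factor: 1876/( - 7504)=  - 2^( - 2 )=-  1/4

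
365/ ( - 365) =-1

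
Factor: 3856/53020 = 2^2* 5^(- 1 )*11^(-1)=4/55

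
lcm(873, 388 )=3492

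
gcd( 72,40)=8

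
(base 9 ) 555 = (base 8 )707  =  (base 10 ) 455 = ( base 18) 175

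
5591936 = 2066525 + 3525411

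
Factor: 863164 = 2^2 * 31^1*6961^1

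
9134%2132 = 606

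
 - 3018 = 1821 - 4839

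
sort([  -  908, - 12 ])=[ - 908, - 12]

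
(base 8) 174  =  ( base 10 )124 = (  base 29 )48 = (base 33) 3P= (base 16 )7c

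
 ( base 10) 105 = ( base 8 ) 151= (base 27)3O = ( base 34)33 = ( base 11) 96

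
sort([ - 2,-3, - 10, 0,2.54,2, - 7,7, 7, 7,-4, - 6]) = [-10,-7,-6,- 4, - 3,-2,0,2, 2.54,7,7,7] 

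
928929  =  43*21603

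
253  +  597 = 850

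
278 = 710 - 432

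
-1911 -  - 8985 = 7074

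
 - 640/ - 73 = 640/73=8.77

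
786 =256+530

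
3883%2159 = 1724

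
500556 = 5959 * 84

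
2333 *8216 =19167928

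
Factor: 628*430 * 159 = 42936360 = 2^3*3^1*5^1*43^1*53^1*157^1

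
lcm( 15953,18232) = 127624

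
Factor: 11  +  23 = 2^1*17^1 = 34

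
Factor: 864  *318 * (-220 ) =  - 60445440 = - 2^8*3^4 * 5^1 * 11^1*53^1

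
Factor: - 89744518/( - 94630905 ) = 2^1*3^( - 2 )*5^(-1)*103^1*397^( - 1)*5297^( - 1)* 435653^1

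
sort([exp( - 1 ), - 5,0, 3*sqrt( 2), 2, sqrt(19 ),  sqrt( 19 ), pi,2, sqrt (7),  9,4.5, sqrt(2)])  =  [ - 5,0, exp ( - 1 ),sqrt( 2 ),2,  2, sqrt( 7 ), pi, 3* sqrt( 2),sqrt(19), sqrt(19) , 4.5, 9]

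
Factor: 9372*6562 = 2^3*3^1*11^1*17^1*71^1*193^1 =61499064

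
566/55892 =283/27946 = 0.01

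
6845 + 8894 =15739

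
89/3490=89/3490 = 0.03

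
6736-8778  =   - 2042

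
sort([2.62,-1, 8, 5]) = [-1,2.62,  5, 8] 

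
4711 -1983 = 2728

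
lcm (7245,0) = 0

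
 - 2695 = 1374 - 4069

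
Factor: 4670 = 2^1 * 5^1 * 467^1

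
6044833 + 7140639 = 13185472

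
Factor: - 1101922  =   - 2^1*550961^1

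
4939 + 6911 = 11850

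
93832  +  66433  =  160265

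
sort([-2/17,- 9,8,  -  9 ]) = [-9,  -  9, - 2/17, 8 ] 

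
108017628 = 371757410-263739782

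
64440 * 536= 34539840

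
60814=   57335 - - 3479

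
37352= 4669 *8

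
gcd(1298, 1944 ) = 2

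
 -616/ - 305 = 2+6/305 =2.02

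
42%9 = 6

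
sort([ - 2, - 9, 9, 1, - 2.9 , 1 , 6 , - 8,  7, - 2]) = [ - 9, - 8, - 2.9, - 2, - 2,1, 1, 6, 7, 9] 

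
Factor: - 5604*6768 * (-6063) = 229956687936 =2^6*3^4 * 43^1 * 47^2*467^1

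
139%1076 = 139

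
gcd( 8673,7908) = 3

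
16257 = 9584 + 6673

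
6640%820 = 80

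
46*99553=4579438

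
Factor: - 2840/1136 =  - 5/2  =  - 2^(- 1)*5^1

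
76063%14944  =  1343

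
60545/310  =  12109/62=195.31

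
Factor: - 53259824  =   - 2^4*3328739^1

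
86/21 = 86/21 = 4.10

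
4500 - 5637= - 1137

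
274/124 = 2 +13/62 = 2.21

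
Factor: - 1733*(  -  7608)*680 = 2^6*3^1*5^1*17^1*317^1*1733^1 = 8965571520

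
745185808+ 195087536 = 940273344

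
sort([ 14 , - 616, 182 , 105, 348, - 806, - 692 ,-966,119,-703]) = [-966,-806, - 703, - 692, - 616,14, 105 , 119 , 182, 348 ] 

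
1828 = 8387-6559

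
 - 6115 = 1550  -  7665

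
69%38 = 31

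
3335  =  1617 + 1718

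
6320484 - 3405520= 2914964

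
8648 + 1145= 9793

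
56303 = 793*71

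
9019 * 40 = 360760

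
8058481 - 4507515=3550966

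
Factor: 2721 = 3^1*907^1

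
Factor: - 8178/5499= -58/39 = - 2^1*3^( - 1)*13^( - 1)*29^1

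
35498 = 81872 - 46374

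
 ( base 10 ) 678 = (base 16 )2a6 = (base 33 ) KI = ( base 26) 102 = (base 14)366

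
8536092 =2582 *3306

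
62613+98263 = 160876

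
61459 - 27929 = 33530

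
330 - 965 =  - 635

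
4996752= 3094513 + 1902239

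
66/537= 22/179 = 0.12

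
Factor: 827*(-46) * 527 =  - 2^1*17^1*23^1*31^1*827^1 =- 20048134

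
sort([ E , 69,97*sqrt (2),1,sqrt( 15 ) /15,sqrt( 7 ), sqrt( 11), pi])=[ sqrt( 15 )/15, 1,sqrt( 7 ),  E,pi, sqrt(11 ),69,97 *sqrt(2 ) ]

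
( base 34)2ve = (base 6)23352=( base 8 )6464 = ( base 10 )3380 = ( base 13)1700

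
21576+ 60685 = 82261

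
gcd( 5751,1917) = 1917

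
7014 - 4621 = 2393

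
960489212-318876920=641612292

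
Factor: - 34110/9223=-2^1*3^2*5^1*23^( - 1) *379^1 * 401^ (-1)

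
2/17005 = 2/17005 = 0.00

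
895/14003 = 895/14003 = 0.06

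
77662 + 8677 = 86339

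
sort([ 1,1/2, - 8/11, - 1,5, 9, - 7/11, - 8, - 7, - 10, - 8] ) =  [ - 10 , - 8,-8, - 7,-1, - 8/11, - 7/11,1/2,1,5,9]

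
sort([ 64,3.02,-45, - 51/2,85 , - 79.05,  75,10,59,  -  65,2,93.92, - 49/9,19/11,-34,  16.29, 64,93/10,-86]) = [ - 86, - 79.05, - 65, - 45, - 34,-51/2, - 49/9,19/11,2,3.02, 93/10 , 10,16.29, 59, 64, 64,75, 85,93.92]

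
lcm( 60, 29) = 1740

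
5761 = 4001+1760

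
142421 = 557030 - 414609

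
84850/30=2828 + 1/3 = 2828.33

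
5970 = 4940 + 1030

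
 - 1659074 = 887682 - 2546756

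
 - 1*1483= - 1483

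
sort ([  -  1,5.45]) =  [-1 , 5.45] 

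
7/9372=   7/9372= 0.00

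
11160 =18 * 620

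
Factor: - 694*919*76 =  - 2^3*19^1*347^1*919^1 = -48471736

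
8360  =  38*220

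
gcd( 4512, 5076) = 564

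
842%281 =280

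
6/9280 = 3/4640= 0.00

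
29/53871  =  29/53871 = 0.00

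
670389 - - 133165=803554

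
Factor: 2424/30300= 2^1*5^( - 2) = 2/25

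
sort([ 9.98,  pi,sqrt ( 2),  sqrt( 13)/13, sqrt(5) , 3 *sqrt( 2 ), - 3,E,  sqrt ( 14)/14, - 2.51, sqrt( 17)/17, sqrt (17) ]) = [ - 3, - 2.51 , sqrt ( 17)/17,sqrt (14 )/14,sqrt (13)/13, sqrt( 2 ),sqrt ( 5),E,pi , sqrt(17)  ,  3*sqrt(2),9.98 ] 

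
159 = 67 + 92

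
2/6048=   1/3024  =  0.00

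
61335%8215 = 3830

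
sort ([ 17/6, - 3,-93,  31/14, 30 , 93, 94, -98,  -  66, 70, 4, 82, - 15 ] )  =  [  -  98,  -  93 , - 66, - 15, - 3 , 31/14, 17/6, 4,30, 70, 82 , 93,94]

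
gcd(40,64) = 8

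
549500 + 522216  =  1071716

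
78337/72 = 1088 + 1/72 =1088.01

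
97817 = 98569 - 752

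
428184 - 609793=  -181609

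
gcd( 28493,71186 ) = 1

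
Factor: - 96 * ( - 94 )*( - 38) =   -  342912 = - 2^7*3^1 * 19^1  *47^1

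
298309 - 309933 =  - 11624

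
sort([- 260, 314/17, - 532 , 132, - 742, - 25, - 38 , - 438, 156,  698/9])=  [  -  742, - 532 , - 438, - 260, - 38, - 25 , 314/17,698/9,132,156 ]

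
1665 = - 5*( - 333)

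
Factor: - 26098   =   - 2^1*13049^1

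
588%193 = 9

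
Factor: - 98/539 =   -  2/11 = -2^1*11^(  -  1)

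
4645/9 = 4645/9 = 516.11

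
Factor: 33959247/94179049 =3^1*7^1 * 23^1*419^( - 1 )*70309^1*224771^( - 1) 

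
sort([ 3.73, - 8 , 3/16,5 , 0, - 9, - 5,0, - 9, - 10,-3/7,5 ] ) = [ - 10,-9, - 9, -8, - 5, - 3/7,0, 0,3/16, 3.73,5, 5 ]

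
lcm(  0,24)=0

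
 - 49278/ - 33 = 1493  +  3/11 = 1493.27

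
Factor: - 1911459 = - 3^1*11^1*57923^1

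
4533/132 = 34+15/44 = 34.34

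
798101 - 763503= 34598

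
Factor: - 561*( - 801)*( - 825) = - 3^4*5^2* 11^2* 17^1*  89^1  =  - 370722825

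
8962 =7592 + 1370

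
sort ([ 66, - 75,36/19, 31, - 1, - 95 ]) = [ - 95, - 75, - 1,36/19,31, 66] 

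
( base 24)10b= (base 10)587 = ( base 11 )494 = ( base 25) NC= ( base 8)1113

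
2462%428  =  322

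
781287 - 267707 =513580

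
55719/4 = 55719/4 = 13929.75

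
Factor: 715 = 5^1*11^1  *13^1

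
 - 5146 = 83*( - 62)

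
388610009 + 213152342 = 601762351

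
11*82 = 902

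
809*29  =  23461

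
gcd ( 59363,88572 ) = 1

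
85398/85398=1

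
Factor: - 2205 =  - 3^2 *5^1*7^2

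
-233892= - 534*438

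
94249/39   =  2416 + 25/39 =2416.64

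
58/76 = 29/38 = 0.76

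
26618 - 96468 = - 69850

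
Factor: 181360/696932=2^2 *5^1 * 17^( - 1)*37^( - 1)*277^( - 1)*2267^1 =45340/174233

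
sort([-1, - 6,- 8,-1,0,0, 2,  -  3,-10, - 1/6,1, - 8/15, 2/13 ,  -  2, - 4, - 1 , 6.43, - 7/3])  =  [ - 10, - 8, - 6,  -  4, - 3,  -  7/3, - 2, - 1,- 1,  -  1, - 8/15, - 1/6, 0,0,2/13, 1, 2,6.43] 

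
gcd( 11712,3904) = 3904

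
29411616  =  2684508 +26727108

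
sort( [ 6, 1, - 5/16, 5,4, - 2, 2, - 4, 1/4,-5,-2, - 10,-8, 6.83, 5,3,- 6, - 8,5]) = [  -  10,-8, - 8, - 6, - 5, -4, - 2, - 2, - 5/16, 1/4,1, 2,  3 , 4,5,5, 5, 6, 6.83 ]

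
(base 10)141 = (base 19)78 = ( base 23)63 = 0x8d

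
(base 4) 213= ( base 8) 47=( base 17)25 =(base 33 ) 16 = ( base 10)39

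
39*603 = 23517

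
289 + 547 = 836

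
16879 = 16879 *1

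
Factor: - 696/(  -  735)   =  2^3*5^(-1) * 7^( - 2 )*29^1 =232/245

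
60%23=14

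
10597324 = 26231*404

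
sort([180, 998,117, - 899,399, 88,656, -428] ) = [ - 899, - 428,88,117,180,399, 656,998 ]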